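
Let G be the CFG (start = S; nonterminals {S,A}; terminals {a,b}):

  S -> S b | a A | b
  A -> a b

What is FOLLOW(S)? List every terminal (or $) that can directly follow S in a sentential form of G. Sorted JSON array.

Compute FIRST by fixpoint:
iter 1:
  A via A→a b: +{a}
  S via S→a A: +{a}
  S via S→b: +{b}
  S: {a,b}  A: {a}
iter 2: — fixpoint
  S: {a,b}  A: {a}

FOLLOW iteration:
FOLLOW(S) := {$}
[1]
  S→S b: FOLLOW(S) ⊇ FIRST(b) = {b}; new: +{b}
  S→a A: FOLLOW(A) ⊇ FOLLOW(S) ⊇ {$,b}; new: +{$,b}
  FOLLOW[S]={$,b}  FOLLOW[A]={$,b}
[2] — fixpoint
  FOLLOW[S]={$,b}  FOLLOW[A]={$,b}

FOLLOW(S) = ["$", "b"]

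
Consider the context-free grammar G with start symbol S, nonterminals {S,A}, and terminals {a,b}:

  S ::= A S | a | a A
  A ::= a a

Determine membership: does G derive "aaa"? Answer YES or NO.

Convert to CNF:
  S -> A S | T0 A | a
  A -> T0 T0
  T0 -> a

CYK table (by increasing span):
  T[0,0] 'a' = {S,T0}  orig:{S}
  T[1,1] 'a' = {S,T0}  orig:{S}
  T[2,2] 'a' = {S,T0}  orig:{S}
  T[0,1] 'aa' = {A}
  T[1,2] 'aa' = {A}
  T[0,2] 'aaa' = {S}

S ∈ T[0,2] ⇒ YES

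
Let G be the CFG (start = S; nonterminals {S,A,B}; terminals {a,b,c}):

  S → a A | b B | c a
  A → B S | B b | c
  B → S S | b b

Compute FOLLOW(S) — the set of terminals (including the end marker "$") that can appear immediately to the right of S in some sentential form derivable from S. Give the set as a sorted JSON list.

FIRST sets, iterate to fixpoint:
round 1:
  A via A→c: +{c}
  B via B→b b: +{b}
  S via S→a A: +{a}
  S via S→b B: +{b}
  S via S→c a: +{c}
  FIRST(S)={a,b,c}  FIRST(A)={c}  FIRST(B)={b}
round 2:
  A via A→B S: +{b}
  B via B→S S: +{a,c}
  FIRST(S)={a,b,c}  FIRST(A)={b,c}  FIRST(B)={a,b,c}
round 3:
  A via A→B S: +{a}
  FIRST(S)={a,b,c}  FIRST(A)={a,b,c}  FIRST(B)={a,b,c}
round 4: — fixpoint
  FIRST(S)={a,b,c}  FIRST(A)={a,b,c}  FIRST(B)={a,b,c}

FOLLOW sets:
seed FOLLOW(S) with $
iter 1:
  A→B S: FOLLOW(B) ⊇ FIRST(S) = {a,b,c}; new: +{a,b,c}
  B→S S: FOLLOW(S) ⊇ FIRST(S) = {a,b,c}; new: +{a,b,c}
  S→a A: FOLLOW(A) ⊇ FOLLOW(S) ⊇ {$,a,b,c}; new: +{$,a,b,c}
  S→b B: FOLLOW(B) ⊇ FOLLOW(S) ⊇ {$,a,b,c}; new: +{$}
  S: {$,a,b,c}  A: {$,a,b,c}  B: {$,a,b,c}
iter 2: (no change)
  S: {$,a,b,c}  A: {$,a,b,c}  B: {$,a,b,c}

FOLLOW(S) = ["$", "a", "b", "c"]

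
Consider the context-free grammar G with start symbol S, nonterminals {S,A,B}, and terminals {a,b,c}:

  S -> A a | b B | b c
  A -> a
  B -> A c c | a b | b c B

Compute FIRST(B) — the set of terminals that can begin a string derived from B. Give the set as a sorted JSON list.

Compute FIRST by fixpoint:
iter 1:
  A via A→a: +{a}
  B via B→A c c: +{a}
  B via B→b c B: +{b}
  S via S→A a: +{a}
  S via S→b B: +{b}
  FIRST[S]={a,b}  FIRST[A]={a}  FIRST[B]={a,b}
iter 2: done
  FIRST[S]={a,b}  FIRST[A]={a}  FIRST[B]={a,b}

FIRST(B) = ["a", "b"]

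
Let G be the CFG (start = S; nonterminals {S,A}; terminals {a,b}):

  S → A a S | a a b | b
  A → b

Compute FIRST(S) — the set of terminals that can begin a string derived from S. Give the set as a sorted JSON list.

FIRST iteration:
[1]
  A via A→b: +{b}
  S via S→A a S: +{b}
  S via S→a a b: +{a}
  FIRST(S)={a,b}  FIRST(A)={b}
[2] (no change)
  FIRST(S)={a,b}  FIRST(A)={b}

FIRST(S) = ["a", "b"]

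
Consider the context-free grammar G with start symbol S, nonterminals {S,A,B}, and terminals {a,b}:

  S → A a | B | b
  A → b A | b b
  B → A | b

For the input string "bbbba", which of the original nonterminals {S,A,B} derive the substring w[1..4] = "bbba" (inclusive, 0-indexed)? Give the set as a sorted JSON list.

CNF form of G:
  S -> A T1 | T0 A | T0 T0 | b
  A -> T0 A | T0 T0
  B -> T0 A | T0 T0 | b
  T0 -> b
  T1 -> a

CYK fill (cells [i..j] with 1 ≤ i ≤ j ≤ 4 only):
  T[1,1] 'b' = {B,S,T0}  orig:{B,S}
  T[2,2] 'b' = {B,S,T0}  orig:{B,S}
  T[3,3] 'b' = {B,S,T0}  orig:{B,S}
  T[4,4] 'a' = {T1}  orig:{}
  T[1,2] 'bb' = {A,B,S}
  T[2,3] 'bb' = {A,B,S}
  T[3,4] 'ba' = ∅
  T[1,3] 'bbb' = {A,B,S}
  T[2,4] 'bba' = {S}
  T[1,4] 'bbba' = {S}

Original NTs in T[1,4] deriving "bbba": ["S"]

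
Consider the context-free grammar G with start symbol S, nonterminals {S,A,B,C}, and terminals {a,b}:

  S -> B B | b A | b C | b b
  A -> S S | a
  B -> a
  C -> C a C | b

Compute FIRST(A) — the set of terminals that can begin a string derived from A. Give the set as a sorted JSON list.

FIRST sets, iterate to fixpoint:
round 1:
  A via A→a: +{a}
  B via B→a: +{a}
  C via C→b: +{b}
  S via S→B B: +{a}
  S via S→b A: +{b}
  FIRST[S]={a,b}  FIRST[A]={a}  FIRST[B]={a}  FIRST[C]={b}
round 2:
  A via A→S S: +{b}
  FIRST[S]={a,b}  FIRST[A]={a,b}  FIRST[B]={a}  FIRST[C]={b}
round 3: — fixpoint
  FIRST[S]={a,b}  FIRST[A]={a,b}  FIRST[B]={a}  FIRST[C]={b}

FIRST(A) = ["a", "b"]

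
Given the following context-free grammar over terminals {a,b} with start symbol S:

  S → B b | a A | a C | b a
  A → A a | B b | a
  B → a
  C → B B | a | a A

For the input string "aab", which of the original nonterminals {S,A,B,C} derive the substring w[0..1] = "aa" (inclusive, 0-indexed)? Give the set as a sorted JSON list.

CNF form of G:
  S -> B T1 | T0 A | T0 C | T1 T0
  A -> A T0 | B T1 | a
  B -> a
  C -> B B | T0 A | a
  T0 -> a
  T1 -> b

CYK fill (cells [i..j] with 0 ≤ i ≤ j ≤ 1 only):
  [0..0]={A,B,C,T0}  "a"  orig:{A,B,C}
  [1..1]={A,B,C,T0}  "a"  orig:{A,B,C}
  [0..1]={A,C,S}  "aa"

Original NTs in T[0,1] deriving "aa": ["A", "C", "S"]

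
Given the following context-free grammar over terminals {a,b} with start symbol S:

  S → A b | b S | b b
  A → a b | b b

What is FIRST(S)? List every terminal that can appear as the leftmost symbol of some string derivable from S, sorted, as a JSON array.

FIRST iteration:
round 1:
  A via A→a b: +{a}
  A via A→b b: +{b}
  S via S→A b: +{a,b}
  S: {a,b}  A: {a,b}
round 2: done
  S: {a,b}  A: {a,b}

FIRST(S) = ["a", "b"]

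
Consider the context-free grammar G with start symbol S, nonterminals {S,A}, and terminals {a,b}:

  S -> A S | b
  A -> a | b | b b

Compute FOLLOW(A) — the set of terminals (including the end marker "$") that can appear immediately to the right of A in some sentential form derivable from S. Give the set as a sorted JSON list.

Compute FIRST by fixpoint:
iter 1:
  A via A→a: +{a}
  A via A→b: +{b}
  S via S→A S: +{a,b}
  FIRST[S]={a,b}  FIRST[A]={a,b}
iter 2: done
  FIRST[S]={a,b}  FIRST[A]={a,b}

FOLLOW sets:
initialize: $ ∈ FOLLOW(S)
pass 1:
  S→A S: FOLLOW(A) ⊇ FIRST(S) = {a,b}; new: +{a,b}
  S: {$}  A: {a,b}
pass 2: (stable)
  S: {$}  A: {a,b}

FOLLOW(A) = ["a", "b"]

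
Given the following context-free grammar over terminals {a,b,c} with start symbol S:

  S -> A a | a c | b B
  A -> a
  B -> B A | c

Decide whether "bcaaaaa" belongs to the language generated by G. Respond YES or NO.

CNF form of G:
  S -> A T0 | T0 T1 | T2 B
  A -> a
  B -> B A | c
  T0 -> a
  T1 -> c
  T2 -> b

CYK table (by increasing span):
  cell(0,0) b: {T2}  orig:{}
  cell(1,1) c: {B,T1}  orig:{B}
  cell(2,2) a: {A,T0}  orig:{A}
  cell(3,3) a: {A,T0}  orig:{A}
  cell(4,4) a: {A,T0}  orig:{A}
  cell(5,5) a: {A,T0}  orig:{A}
  cell(6,6) a: {A,T0}  orig:{A}
  cell(0,1) bc: {S}
  cell(1,2) ca: {B}
  cell(2,3) aa: {S}
  cell(3,4) aa: {S}
  cell(4,5) aa: {S}
  cell(5,6) aa: {S}
  cell(0,2) bca: {S}
  cell(1,3) caa: {B}
  cell(2,4) aaa: ∅
  cell(3,5) aaa: ∅
  cell(4,6) aaa: ∅
  cell(0,3) bcaa: {S}
  cell(1,4) caaa: {B}
  cell(2,5) aaaa: ∅
  cell(3,6) aaaa: ∅
  cell(0,4) bcaaa: {S}
  cell(1,5) caaaa: {B}
  cell(2,6) aaaaa: ∅
  cell(0,5) bcaaaa: {S}
  cell(1,6) caaaaa: {B}
  cell(0,6) bcaaaaa: {S}

S ∈ T[0,6] ⇒ YES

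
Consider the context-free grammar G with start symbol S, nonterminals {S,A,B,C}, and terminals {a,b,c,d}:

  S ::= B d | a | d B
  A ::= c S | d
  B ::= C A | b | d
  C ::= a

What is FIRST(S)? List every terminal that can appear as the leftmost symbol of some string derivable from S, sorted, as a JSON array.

Compute FIRST by fixpoint:
[1]
  A via A→c S: +{c}
  A via A→d: +{d}
  B via B→b: +{b}
  B via B→d: +{d}
  C via C→a: +{a}
  S via S→B d: +{b,d}
  S via S→a: +{a}
  FIRST[S]={a,b,d}  FIRST[A]={c,d}  FIRST[B]={b,d}  FIRST[C]={a}
[2]
  B via B→C A: +{a}
  FIRST[S]={a,b,d}  FIRST[A]={c,d}  FIRST[B]={a,b,d}  FIRST[C]={a}
[3] (stable)
  FIRST[S]={a,b,d}  FIRST[A]={c,d}  FIRST[B]={a,b,d}  FIRST[C]={a}

FIRST(S) = ["a", "b", "d"]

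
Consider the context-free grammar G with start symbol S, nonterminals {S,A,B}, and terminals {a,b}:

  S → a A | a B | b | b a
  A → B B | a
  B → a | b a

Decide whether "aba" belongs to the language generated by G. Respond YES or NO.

CNF form of G:
  S -> T0 T1 | T1 A | T1 B | b
  A -> B B | a
  B -> T0 T1 | a
  T0 -> b
  T1 -> a

Fill CYK table bottom-up:
  T[0,0] 'a' = {A,B,T1}  orig:{A,B}
  T[1,1] 'b' = {S,T0}  orig:{S}
  T[2,2] 'a' = {A,B,T1}  orig:{A,B}
  T[0,1] 'ab' = ∅
  T[1,2] 'ba' = {B,S}
  T[0,2] 'aba' = {A,S}

S ∈ T[0,2] ⇒ YES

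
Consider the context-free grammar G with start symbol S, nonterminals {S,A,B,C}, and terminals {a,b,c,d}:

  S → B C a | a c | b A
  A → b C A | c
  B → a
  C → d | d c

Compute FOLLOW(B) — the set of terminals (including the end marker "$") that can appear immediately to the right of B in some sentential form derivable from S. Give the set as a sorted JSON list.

FIRST sets, iterate to fixpoint:
pass 1:
  A via A→b C A: +{b}
  A via A→c: +{c}
  B via B→a: +{a}
  C via C→d: +{d}
  S via S→B C a: +{a}
  S via S→b A: +{b}
  FIRST(S)={a,b}  FIRST(A)={b,c}  FIRST(B)={a}  FIRST(C)={d}
pass 2: (no change)
  FIRST(S)={a,b}  FIRST(A)={b,c}  FIRST(B)={a}  FIRST(C)={d}

FOLLOW iteration:
FOLLOW(S) := {$}
iter 1:
  A→b C A: FOLLOW(C) ⊇ FIRST(A) = {b,c}; new: +{b,c}
  S→B C a: FOLLOW(B) ⊇ FIRST(C) = {d}; new: +{d}
  S→B C a: FOLLOW(C) ⊇ FIRST(a) = {a}; new: +{a}
  S→b A: FOLLOW(A) ⊇ FOLLOW(S) ⊇ {$}; new: +{$}
  FOLLOW(S)={$}  FOLLOW(A)={$}  FOLLOW(B)={d}  FOLLOW(C)={a,b,c}
iter 2: (stable)
  FOLLOW(S)={$}  FOLLOW(A)={$}  FOLLOW(B)={d}  FOLLOW(C)={a,b,c}

FOLLOW(B) = ["d"]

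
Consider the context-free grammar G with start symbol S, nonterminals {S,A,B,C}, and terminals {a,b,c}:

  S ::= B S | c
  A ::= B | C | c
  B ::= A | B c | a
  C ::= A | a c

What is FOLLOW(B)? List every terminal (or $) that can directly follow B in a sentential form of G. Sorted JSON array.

Compute FIRST by fixpoint:
round 1:
  A via A→c: +{c}
  B via B→A: +{c}
  B via B→a: +{a}
  C via C→A: +{c}
  C via C→a c: +{a}
  S via S→B S: +{a,c}
  FIRST(S)={a,c}  FIRST(A)={c}  FIRST(B)={a,c}  FIRST(C)={a,c}
round 2:
  A via A→B: +{a}
  FIRST(S)={a,c}  FIRST(A)={a,c}  FIRST(B)={a,c}  FIRST(C)={a,c}
round 3: (no change)
  FIRST(S)={a,c}  FIRST(A)={a,c}  FIRST(B)={a,c}  FIRST(C)={a,c}

FOLLOW iteration:
initialize: $ ∈ FOLLOW(S)
[1]
  B→B c: FOLLOW(B) ⊇ FIRST(c) = {c}; new: +{c}
  S→B S: FOLLOW(B) ⊇ FIRST(S) = {a,c}; new: +{a}
  S: {$}  A: {}  B: {a,c}  C: {}
[2]
  B→A: FOLLOW(A) ⊇ FOLLOW(B) ⊇ {a,c}; new: +{a,c}
  S: {$}  A: {a,c}  B: {a,c}  C: {}
[3]
  A→C: FOLLOW(C) ⊇ FOLLOW(A) ⊇ {a,c}; new: +{a,c}
  S: {$}  A: {a,c}  B: {a,c}  C: {a,c}
[4] (stable)
  S: {$}  A: {a,c}  B: {a,c}  C: {a,c}

FOLLOW(B) = ["a", "c"]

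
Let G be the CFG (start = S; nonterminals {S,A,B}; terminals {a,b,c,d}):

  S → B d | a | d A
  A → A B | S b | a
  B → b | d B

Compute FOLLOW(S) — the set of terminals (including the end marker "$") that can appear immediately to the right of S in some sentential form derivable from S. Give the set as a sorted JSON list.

FIRST sets, iterate to fixpoint:
iter 1:
  A via A→a: +{a}
  B via B→b: +{b}
  B via B→d B: +{d}
  S via S→B d: +{b,d}
  S via S→a: +{a}
  FIRST[S]={a,b,d}  FIRST[A]={a}  FIRST[B]={b,d}
iter 2:
  A via A→S b: +{b,d}
  FIRST[S]={a,b,d}  FIRST[A]={a,b,d}  FIRST[B]={b,d}
iter 3: done
  FIRST[S]={a,b,d}  FIRST[A]={a,b,d}  FIRST[B]={b,d}

FOLLOW sets:
seed FOLLOW(S) with $
[1]
  A→A B: FOLLOW(A) ⊇ FIRST(B) = {b,d}; new: +{b,d}
  A→A B: FOLLOW(B) ⊇ FOLLOW(A) ⊇ {b,d}; new: +{b,d}
  A→S b: FOLLOW(S) ⊇ FIRST(b) = {b}; new: +{b}
  S→d A: FOLLOW(A) ⊇ FOLLOW(S) ⊇ {$,b}; new: +{$}
  S: {$,b}  A: {$,b,d}  B: {b,d}
[2]
  A→A B: FOLLOW(B) ⊇ FOLLOW(A) ⊇ {$,b,d}; new: +{$}
  S: {$,b}  A: {$,b,d}  B: {$,b,d}
[3] — fixpoint
  S: {$,b}  A: {$,b,d}  B: {$,b,d}

FOLLOW(S) = ["$", "b"]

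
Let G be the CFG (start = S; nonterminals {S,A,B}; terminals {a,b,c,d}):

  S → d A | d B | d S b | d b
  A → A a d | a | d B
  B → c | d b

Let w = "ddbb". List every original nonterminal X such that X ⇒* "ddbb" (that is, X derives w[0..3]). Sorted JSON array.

Convert to CNF:
  S -> T1 A | T1 B | T1 T2 | T1 X4
  A -> A X3 | T1 B | a
  B -> T1 T2 | c
  T0 -> a
  T1 -> d
  T2 -> b
  X3 -> T0 T1
  X4 -> S T2

CYK table (by increasing span) — only the sub-triangle for w[0..3]:
  T[0,0] 'd' = {T1}  orig:{}
  T[1,1] 'd' = {T1}  orig:{}
  T[2,2] 'b' = {T2}  orig:{}
  T[3,3] 'b' = {T2}  orig:{}
  T[0,1] 'dd' = ∅
  T[1,2] 'db' = {B,S}
  T[2,3] 'bb' = ∅
  T[0,2] 'ddb' = {A,S}
  T[1,3] 'dbb' = {X4}  orig:{}
  T[0,3] 'ddbb' = {S,X4}  orig:{S}

Original NTs in T[0,3] deriving "ddbb": ["S"]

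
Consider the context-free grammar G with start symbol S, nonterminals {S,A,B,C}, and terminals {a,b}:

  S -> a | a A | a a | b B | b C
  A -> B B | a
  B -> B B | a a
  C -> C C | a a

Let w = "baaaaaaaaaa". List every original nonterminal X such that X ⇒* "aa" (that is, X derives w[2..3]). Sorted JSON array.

CNF form of G:
  S -> T0 A | T0 T0 | T1 B | T1 C | a
  A -> B B | a
  B -> B B | T0 T0
  C -> C C | T0 T0
  T0 -> a
  T1 -> b

CYK table (by increasing span) (cells [i..j] with 2 ≤ i ≤ j ≤ 3 only):
  [2..2]={A,S,T0}  "a"  orig:{A,S}
  [3..3]={A,S,T0}  "a"  orig:{A,S}
  [2..3]={B,C,S}  "aa"

Original NTs in T[2,3] deriving "aa": ["B", "C", "S"]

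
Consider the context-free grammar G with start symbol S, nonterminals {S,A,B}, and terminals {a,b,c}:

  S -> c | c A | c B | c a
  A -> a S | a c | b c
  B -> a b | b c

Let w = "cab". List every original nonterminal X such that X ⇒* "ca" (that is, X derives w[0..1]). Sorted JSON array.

CNF form of G:
  S -> T1 A | T1 B | T1 T0 | c
  A -> T0 S | T0 T1 | T2 T1
  B -> T0 T2 | T2 T1
  T0 -> a
  T1 -> c
  T2 -> b

Fill CYK table bottom-up, restricted to cells inside w[0..1]:
  [0..0]={S,T1}  "c"  orig:{S}
  [1..1]={T0}  "a"  orig:{}
  [0..1]={S}  "ca"

Original NTs in T[0,1] deriving "ca": ["S"]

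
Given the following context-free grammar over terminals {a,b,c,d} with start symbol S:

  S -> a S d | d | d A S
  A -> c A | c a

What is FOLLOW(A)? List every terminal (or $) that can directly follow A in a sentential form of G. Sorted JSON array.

FIRST iteration:
iter 1:
  A via A→c A: +{c}
  S via S→a S d: +{a}
  S via S→d: +{d}
  S: {a,d}  A: {c}
iter 2: (stable)
  S: {a,d}  A: {c}

Compute FOLLOW by fixpoint:
initialize: $ ∈ FOLLOW(S)
iter 1:
  S→a S d: FOLLOW(S) ⊇ FIRST(d) = {d}; new: +{d}
  S→d A S: FOLLOW(A) ⊇ FIRST(S) = {a,d}; new: +{a,d}
  FOLLOW(S)={$,d}  FOLLOW(A)={a,d}
iter 2: (stable)
  FOLLOW(S)={$,d}  FOLLOW(A)={a,d}

FOLLOW(A) = ["a", "d"]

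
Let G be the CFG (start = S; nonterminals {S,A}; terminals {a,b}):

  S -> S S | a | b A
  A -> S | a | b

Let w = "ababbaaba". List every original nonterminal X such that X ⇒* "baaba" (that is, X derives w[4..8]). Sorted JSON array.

Convert to CNF:
  S -> S S | T0 A | a
  A -> S S | T0 A | a | b
  T0 -> b

CYK table (by increasing span) (cells [i..j] with 4 ≤ i ≤ j ≤ 8 only):
  [4..4]={A,T0}  "b"  orig:{A}
  [5..5]={A,S}  "a"
  [6..6]={A,S}  "a"
  [7..7]={A,T0}  "b"  orig:{A}
  [8..8]={A,S}  "a"
  [4..5]={A,S}  "ba"
  [5..6]={A,S}  "aa"
  [6..7]=∅  "ab"
  [7..8]={A,S}  "ba"
  [4..6]={A,S}  "baa"
  [5..7]=∅  "aab"
  [6..8]={A,S}  "aba"
  [4..7]=∅  "baab"
  [5..8]={A,S}  "aaba"
  [4..8]={A,S}  "baaba"

Original NTs in T[4,8] deriving "baaba": ["A", "S"]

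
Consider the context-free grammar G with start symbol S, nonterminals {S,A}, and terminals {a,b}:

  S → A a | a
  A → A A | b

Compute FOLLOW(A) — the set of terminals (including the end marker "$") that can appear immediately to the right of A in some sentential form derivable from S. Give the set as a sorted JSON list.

FIRST sets, iterate to fixpoint:
[1]
  A via A→b: +{b}
  S via S→A a: +{b}
  S via S→a: +{a}
  FIRST(S)={a,b}  FIRST(A)={b}
[2] (no change)
  FIRST(S)={a,b}  FIRST(A)={b}

FOLLOW iteration:
FOLLOW(S) := {$}
[1]
  A→A A: FOLLOW(A) ⊇ FIRST(A) = {b}; new: +{b}
  S→A a: FOLLOW(A) ⊇ FIRST(a) = {a}; new: +{a}
  FOLLOW(S)={$}  FOLLOW(A)={a,b}
[2] (stable)
  FOLLOW(S)={$}  FOLLOW(A)={a,b}

FOLLOW(A) = ["a", "b"]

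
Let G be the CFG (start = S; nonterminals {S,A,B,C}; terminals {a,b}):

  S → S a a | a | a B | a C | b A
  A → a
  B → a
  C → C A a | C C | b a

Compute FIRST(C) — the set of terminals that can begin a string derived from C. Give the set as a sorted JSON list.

FIRST sets, iterate to fixpoint:
round 1:
  A via A→a: +{a}
  B via B→a: +{a}
  C via C→b a: +{b}
  S via S→a: +{a}
  S via S→b A: +{b}
  FIRST[S]={a,b}  FIRST[A]={a}  FIRST[B]={a}  FIRST[C]={b}
round 2: (no change)
  FIRST[S]={a,b}  FIRST[A]={a}  FIRST[B]={a}  FIRST[C]={b}

FIRST(C) = ["b"]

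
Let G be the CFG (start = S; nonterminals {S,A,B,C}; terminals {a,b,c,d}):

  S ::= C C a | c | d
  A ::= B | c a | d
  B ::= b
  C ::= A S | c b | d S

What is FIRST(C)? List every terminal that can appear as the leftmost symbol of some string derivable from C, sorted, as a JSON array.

FIRST sets, iterate to fixpoint:
[1]
  A via A→c a: +{c}
  A via A→d: +{d}
  B via B→b: +{b}
  C via C→A S: +{c,d}
  S via S→C C a: +{c,d}
  S: {c,d}  A: {c,d}  B: {b}  C: {c,d}
[2]
  A via A→B: +{b}
  C via C→A S: +{b}
  S via S→C C a: +{b}
  S: {b,c,d}  A: {b,c,d}  B: {b}  C: {b,c,d}
[3] — fixpoint
  S: {b,c,d}  A: {b,c,d}  B: {b}  C: {b,c,d}

FIRST(C) = ["b", "c", "d"]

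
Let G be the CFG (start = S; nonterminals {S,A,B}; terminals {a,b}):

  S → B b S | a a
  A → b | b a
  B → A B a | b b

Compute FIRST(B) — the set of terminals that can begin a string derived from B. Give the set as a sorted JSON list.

FIRST iteration:
iter 1:
  A via A→b: +{b}
  B via B→A B a: +{b}
  S via S→B b S: +{b}
  S via S→a a: +{a}
  FIRST[S]={a,b}  FIRST[A]={b}  FIRST[B]={b}
iter 2: (stable)
  FIRST[S]={a,b}  FIRST[A]={b}  FIRST[B]={b}

FIRST(B) = ["b"]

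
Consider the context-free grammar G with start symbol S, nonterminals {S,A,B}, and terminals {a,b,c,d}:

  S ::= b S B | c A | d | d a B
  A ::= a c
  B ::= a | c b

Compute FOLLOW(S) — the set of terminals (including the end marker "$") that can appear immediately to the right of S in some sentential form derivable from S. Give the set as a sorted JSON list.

FIRST sets, iterate to fixpoint:
[1]
  A via A→a c: +{a}
  B via B→a: +{a}
  B via B→c b: +{c}
  S via S→b S B: +{b}
  S via S→c A: +{c}
  S via S→d: +{d}
  FIRST[S]={b,c,d}  FIRST[A]={a}  FIRST[B]={a,c}
[2] — fixpoint
  FIRST[S]={b,c,d}  FIRST[A]={a}  FIRST[B]={a,c}

Compute FOLLOW by fixpoint:
FOLLOW(S) := {$}
[1]
  S→b S B: FOLLOW(S) ⊇ FIRST(B) = {a,c}; new: +{a,c}
  S→b S B: FOLLOW(B) ⊇ FOLLOW(S) ⊇ {$,a,c}; new: +{$,a,c}
  S→c A: FOLLOW(A) ⊇ FOLLOW(S) ⊇ {$,a,c}; new: +{$,a,c}
  FOLLOW(S)={$,a,c}  FOLLOW(A)={$,a,c}  FOLLOW(B)={$,a,c}
[2] (stable)
  FOLLOW(S)={$,a,c}  FOLLOW(A)={$,a,c}  FOLLOW(B)={$,a,c}

FOLLOW(S) = ["$", "a", "c"]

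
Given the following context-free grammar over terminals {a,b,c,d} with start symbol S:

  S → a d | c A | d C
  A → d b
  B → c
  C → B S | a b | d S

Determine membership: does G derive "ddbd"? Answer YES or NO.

CNF form of G:
  S -> T0 C | T2 T0 | T3 A
  A -> T0 T1
  B -> c
  C -> B S | T0 S | T2 T1
  T0 -> d
  T1 -> b
  T2 -> a
  T3 -> c

CYK fill:
  cell(0,0) d: {T0}  orig:{}
  cell(1,1) d: {T0}  orig:{}
  cell(2,2) b: {T1}  orig:{}
  cell(3,3) d: {T0}  orig:{}
  cell(0,1) dd: ∅
  cell(1,2) db: {A}
  cell(2,3) bd: ∅
  cell(0,2) ddb: ∅
  cell(1,3) dbd: ∅
  cell(0,3) ddbd: ∅

S ∉ T[0,3] ⇒ NO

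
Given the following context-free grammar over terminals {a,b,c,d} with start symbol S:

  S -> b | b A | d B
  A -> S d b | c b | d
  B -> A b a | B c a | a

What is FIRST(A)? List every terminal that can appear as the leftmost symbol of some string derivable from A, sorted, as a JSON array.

FIRST iteration:
round 1:
  A via A→c b: +{c}
  A via A→d: +{d}
  B via B→A b a: +{c,d}
  B via B→a: +{a}
  S via S→b: +{b}
  S via S→d B: +{d}
  S: {b,d}  A: {c,d}  B: {a,c,d}
round 2:
  A via A→S d b: +{b}
  B via B→A b a: +{b}
  S: {b,d}  A: {b,c,d}  B: {a,b,c,d}
round 3: (stable)
  S: {b,d}  A: {b,c,d}  B: {a,b,c,d}

FIRST(A) = ["b", "c", "d"]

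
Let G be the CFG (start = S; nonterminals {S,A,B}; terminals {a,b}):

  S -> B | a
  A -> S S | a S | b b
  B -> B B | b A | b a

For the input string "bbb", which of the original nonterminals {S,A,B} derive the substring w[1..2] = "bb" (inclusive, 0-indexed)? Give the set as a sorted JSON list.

Convert to CNF:
  S -> B B | T1 A | T1 T0 | a
  A -> S S | T0 S | T1 T1
  B -> B B | T1 A | T1 T0
  T0 -> a
  T1 -> b

Fill CYK table bottom-up — only the sub-triangle for w[1..2]:
  [1..1]={T1}  "b"  orig:{}
  [2..2]={T1}  "b"  orig:{}
  [1..2]={A}  "bb"

Original NTs in T[1,2] deriving "bb": ["A"]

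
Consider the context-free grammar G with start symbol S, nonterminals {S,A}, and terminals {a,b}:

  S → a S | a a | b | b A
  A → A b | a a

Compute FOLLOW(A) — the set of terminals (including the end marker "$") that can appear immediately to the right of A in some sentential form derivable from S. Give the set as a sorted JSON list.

FIRST iteration:
iter 1:
  A via A→a a: +{a}
  S via S→a S: +{a}
  S via S→b: +{b}
  S: {a,b}  A: {a}
iter 2: (stable)
  S: {a,b}  A: {a}

FOLLOW sets:
FOLLOW(S) := {$}
iter 1:
  A→A b: FOLLOW(A) ⊇ FIRST(b) = {b}; new: +{b}
  S→b A: FOLLOW(A) ⊇ FOLLOW(S) ⊇ {$}; new: +{$}
  FOLLOW(S)={$}  FOLLOW(A)={$,b}
iter 2: done
  FOLLOW(S)={$}  FOLLOW(A)={$,b}

FOLLOW(A) = ["$", "b"]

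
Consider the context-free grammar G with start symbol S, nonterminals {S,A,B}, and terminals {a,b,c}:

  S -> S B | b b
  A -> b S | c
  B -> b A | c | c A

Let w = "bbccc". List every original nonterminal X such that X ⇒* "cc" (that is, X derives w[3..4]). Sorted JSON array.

CNF form of G:
  S -> S B | T0 T0
  A -> T0 S | c
  B -> T0 A | T1 A | c
  T0 -> b
  T1 -> c

Fill CYK table bottom-up — only the sub-triangle for w[3..4]:
  cell(3,3) c: {A,B,T1}  orig:{A,B}
  cell(4,4) c: {A,B,T1}  orig:{A,B}
  cell(3,4) cc: {B}

Original NTs in T[3,4] deriving "cc": ["B"]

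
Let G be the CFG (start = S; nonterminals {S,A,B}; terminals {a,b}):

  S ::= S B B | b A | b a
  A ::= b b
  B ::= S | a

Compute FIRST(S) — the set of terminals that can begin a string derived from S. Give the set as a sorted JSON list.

FIRST iteration:
pass 1:
  A via A→b b: +{b}
  B via B→a: +{a}
  S via S→b A: +{b}
  S: {b}  A: {b}  B: {a}
pass 2:
  B via B→S: +{b}
  S: {b}  A: {b}  B: {a,b}
pass 3: — fixpoint
  S: {b}  A: {b}  B: {a,b}

FIRST(S) = ["b"]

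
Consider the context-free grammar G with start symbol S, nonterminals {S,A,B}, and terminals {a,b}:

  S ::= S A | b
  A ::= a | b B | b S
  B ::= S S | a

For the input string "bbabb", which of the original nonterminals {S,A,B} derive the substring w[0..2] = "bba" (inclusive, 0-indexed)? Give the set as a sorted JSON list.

CNF form of G:
  S -> S A | b
  A -> T0 B | T0 S | a
  B -> S S | a
  T0 -> b

Fill CYK table bottom-up — only the sub-triangle for w[0..2]:
  T[0,0] 'b' = {S,T0}  orig:{S}
  T[1,1] 'b' = {S,T0}  orig:{S}
  T[2,2] 'a' = {A,B}
  T[0,1] 'bb' = {A,B}
  T[1,2] 'ba' = {A,S}
  T[0,2] 'bba' = {A,B,S}

Original NTs in T[0,2] deriving "bba": ["A", "B", "S"]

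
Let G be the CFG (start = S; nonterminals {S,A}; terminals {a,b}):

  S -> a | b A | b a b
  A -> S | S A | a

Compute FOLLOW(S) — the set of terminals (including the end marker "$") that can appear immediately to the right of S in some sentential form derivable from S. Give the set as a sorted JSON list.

FIRST iteration:
[1]
  A via A→a: +{a}
  S via S→a: +{a}
  S via S→b A: +{b}
  S: {a,b}  A: {a}
[2]
  A via A→S: +{b}
  S: {a,b}  A: {a,b}
[3] (stable)
  S: {a,b}  A: {a,b}

FOLLOW iteration:
seed FOLLOW(S) with $
iter 1:
  A→S A: FOLLOW(S) ⊇ FIRST(A) = {a,b}; new: +{a,b}
  S→b A: FOLLOW(A) ⊇ FOLLOW(S) ⊇ {$,a,b}; new: +{$,a,b}
  FOLLOW(S)={$,a,b}  FOLLOW(A)={$,a,b}
iter 2: (stable)
  FOLLOW(S)={$,a,b}  FOLLOW(A)={$,a,b}

FOLLOW(S) = ["$", "a", "b"]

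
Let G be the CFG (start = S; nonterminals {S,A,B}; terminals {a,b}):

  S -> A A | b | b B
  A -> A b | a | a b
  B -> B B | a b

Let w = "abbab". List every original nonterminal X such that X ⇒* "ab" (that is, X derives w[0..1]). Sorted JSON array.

Convert to CNF:
  S -> A A | T0 B | b
  A -> A T0 | T1 T0 | a
  B -> B B | T1 T0
  T0 -> b
  T1 -> a

CYK fill, restricted to cells inside w[0..1]:
  [0..0]={A,T1}  "a"  orig:{A}
  [1..1]={S,T0}  "b"  orig:{S}
  [0..1]={A,B}  "ab"

Original NTs in T[0,1] deriving "ab": ["A", "B"]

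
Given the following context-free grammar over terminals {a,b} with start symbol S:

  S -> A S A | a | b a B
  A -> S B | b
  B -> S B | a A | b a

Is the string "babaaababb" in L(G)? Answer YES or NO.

CNF form of G:
  S -> A X2 | T1 X3 | a
  A -> S B | b
  B -> S B | T0 A | T1 T0
  T0 -> a
  T1 -> b
  X2 -> S A
  X3 -> T0 B

CYK fill:
  T[0,0] 'b' = {A,T1}  orig:{A}
  T[1,1] 'a' = {S,T0}  orig:{S}
  T[2,2] 'b' = {A,T1}  orig:{A}
  T[3,3] 'a' = {S,T0}  orig:{S}
  T[4,4] 'a' = {S,T0}  orig:{S}
  T[5,5] 'a' = {S,T0}  orig:{S}
  T[6,6] 'b' = {A,T1}  orig:{A}
  T[7,7] 'a' = {S,T0}  orig:{S}
  T[8,8] 'b' = {A,T1}  orig:{A}
  T[9,9] 'b' = {A,T1}  orig:{A}
  T[0,1] 'ba' = {B}
  T[1,2] 'ab' = {B,X2}  orig:{B}
  T[2,3] 'ba' = {B}
  T[3,4] 'aa' = ∅
  T[4,5] 'aa' = ∅
  T[5,6] 'ab' = {B,X2}  orig:{B}
  T[6,7] 'ba' = {B}
  T[7,8] 'ab' = {B,X2}  orig:{B}
  T[8,9] 'bb' = ∅
  T[0,2] 'bab' = {S}
  T[1,3] 'aba' = {A,B,X3}  orig:{A,B}
  T[2,4] 'baa' = ∅
  T[3,5] 'aaa' = ∅
  T[4,6] 'aab' = {A,B,X3}  orig:{A,B}
  T[5,7] 'aba' = {A,B,X3}  orig:{A,B}
  T[6,8] 'bab' = {S}
  T[7,9] 'abb' = ∅
  T[0,3] 'baba' = {S}
  T[1,4] 'abaa' = ∅
  T[2,5] 'baaa' = ∅
  T[3,6] 'aaab' = {A,B,X2,X3}  orig:{A,B}
  T[4,7] 'aaba' = {A,B,X2,X3}  orig:{A,B}
  T[5,8] 'abab' = ∅
  T[6,9] 'babb' = {X2}  orig:{}
  T[0,4] 'babaa' = ∅
  T[1,5] 'abaaa' = ∅
  T[2,6] 'baaab' = {S}
  T[3,7] 'aaaba' = {A,B,X2,X3}  orig:{A,B}
  T[4,8] 'aabab' = {S}
  T[5,9] 'ababb' = ∅
  T[0,5] 'babaaa' = ∅
  T[1,6] 'abaaab' = ∅
  T[2,7] 'baaaba' = {S}
  T[3,8] 'aaabab' = {S}
  T[4,9] 'aababb' = {X2}  orig:{}
  T[0,6] 'babaaab' = {A,B,X2}  orig:{A,B}
  T[1,7] 'abaaaba' = {S}
  T[2,8] 'baaabab' = {A,B,X2}  orig:{A,B}
  T[3,9] 'aaababb' = {X2}  orig:{}
  T[0,7] 'babaaaba' = {A,B,X2}  orig:{A,B}
  T[1,8] 'abaaabab' = {A,B,X2,X3}  orig:{A,B}
  T[2,9] 'baaababb' = {S}
  T[0,8] 'babaaabab' = {S}
  T[1,9] 'abaaababb' = {S}
  T[0,9] 'babaaababb' = {X2}  orig:{}

S ∉ T[0,9] ⇒ NO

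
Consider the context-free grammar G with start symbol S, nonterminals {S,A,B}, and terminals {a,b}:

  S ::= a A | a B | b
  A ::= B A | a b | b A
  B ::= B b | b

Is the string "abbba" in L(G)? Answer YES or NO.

CNF form of G:
  S -> T0 A | T0 B | b
  A -> B A | T0 T1 | T1 A
  B -> B T1 | b
  T0 -> a
  T1 -> b

CYK table (by increasing span):
  cell(0,0) a: {T0}  orig:{}
  cell(1,1) b: {B,S,T1}  orig:{B,S}
  cell(2,2) b: {B,S,T1}  orig:{B,S}
  cell(3,3) b: {B,S,T1}  orig:{B,S}
  cell(4,4) a: {T0}  orig:{}
  cell(0,1) ab: {A,S}
  cell(1,2) bb: {B}
  cell(2,3) bb: {B}
  cell(3,4) ba: ∅
  cell(0,2) abb: {S}
  cell(1,3) bbb: {B}
  cell(2,4) bba: ∅
  cell(0,3) abbb: {S}
  cell(1,4) bbba: ∅
  cell(0,4) abbba: ∅

S ∉ T[0,4] ⇒ NO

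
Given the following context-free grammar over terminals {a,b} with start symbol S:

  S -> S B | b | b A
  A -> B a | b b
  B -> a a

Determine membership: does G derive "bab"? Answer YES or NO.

CNF form of G:
  S -> S B | T1 A | b
  A -> B T0 | T1 T1
  B -> T0 T0
  T0 -> a
  T1 -> b

CYK table (by increasing span):
  T[0,0] 'b' = {S,T1}  orig:{S}
  T[1,1] 'a' = {T0}  orig:{}
  T[2,2] 'b' = {S,T1}  orig:{S}
  T[0,1] 'ba' = ∅
  T[1,2] 'ab' = ∅
  T[0,2] 'bab' = ∅

S ∉ T[0,2] ⇒ NO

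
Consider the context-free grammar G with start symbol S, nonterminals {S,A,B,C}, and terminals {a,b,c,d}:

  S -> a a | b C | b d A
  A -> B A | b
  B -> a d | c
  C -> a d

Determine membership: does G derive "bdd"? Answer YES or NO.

CNF form of G:
  S -> T0 T0 | T2 C | T2 X3
  A -> B A | b
  B -> T0 T1 | c
  C -> T0 T1
  T0 -> a
  T1 -> d
  T2 -> b
  X3 -> T1 A

CYK table (by increasing span):
  [0..0]={A,T2}  "b"  orig:{A}
  [1..1]={T1}  "d"  orig:{}
  [2..2]={T1}  "d"  orig:{}
  [0..1]=∅  "bd"
  [1..2]=∅  "dd"
  [0..2]=∅  "bdd"

S ∉ T[0,2] ⇒ NO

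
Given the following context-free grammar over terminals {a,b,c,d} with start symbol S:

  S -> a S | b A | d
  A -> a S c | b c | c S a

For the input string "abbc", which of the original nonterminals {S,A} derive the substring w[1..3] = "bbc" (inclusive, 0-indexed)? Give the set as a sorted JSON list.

Convert to CNF:
  S -> T0 S | T2 A | d
  A -> T0 X3 | T1 X4 | T2 T1
  T0 -> a
  T1 -> c
  T2 -> b
  X3 -> S T1
  X4 -> S T0

CYK fill — only the sub-triangle for w[1..3]:
  [1..1]={T2}  "b"  orig:{}
  [2..2]={T2}  "b"  orig:{}
  [3..3]={T1}  "c"  orig:{}
  [1..2]=∅  "bb"
  [2..3]={A}  "bc"
  [1..3]={S}  "bbc"

Original NTs in T[1,3] deriving "bbc": ["S"]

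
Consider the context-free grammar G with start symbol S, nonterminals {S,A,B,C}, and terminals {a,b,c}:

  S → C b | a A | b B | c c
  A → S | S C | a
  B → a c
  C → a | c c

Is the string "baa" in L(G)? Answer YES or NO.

CNF form of G:
  S -> C T0 | T0 B | T1 A | T2 T2
  A -> C T0 | S C | T0 B | T1 A | T2 T2 | a
  B -> T1 T2
  C -> T2 T2 | a
  T0 -> b
  T1 -> a
  T2 -> c

CYK fill:
  cell(0,0) b: {T0}  orig:{}
  cell(1,1) a: {A,C,T1}  orig:{A,C}
  cell(2,2) a: {A,C,T1}  orig:{A,C}
  cell(0,1) ba: ∅
  cell(1,2) aa: {A,S}
  cell(0,2) baa: ∅

S ∉ T[0,2] ⇒ NO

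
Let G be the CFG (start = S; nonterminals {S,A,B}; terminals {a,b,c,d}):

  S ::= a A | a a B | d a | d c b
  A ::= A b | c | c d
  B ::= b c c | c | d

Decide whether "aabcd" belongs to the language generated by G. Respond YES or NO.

CNF form of G:
  S -> T2 T3 | T2 X6 | T3 A | T3 X5
  A -> A T0 | T1 T2 | c
  B -> T0 X4 | c | d
  T0 -> b
  T1 -> c
  T2 -> d
  T3 -> a
  X4 -> T1 T1
  X5 -> T3 B
  X6 -> T1 T0

CYK table (by increasing span):
  cell(0,0) a: {T3}  orig:{}
  cell(1,1) a: {T3}  orig:{}
  cell(2,2) b: {T0}  orig:{}
  cell(3,3) c: {A,B,T1}  orig:{A,B}
  cell(4,4) d: {B,T2}  orig:{B}
  cell(0,1) aa: ∅
  cell(1,2) ab: ∅
  cell(2,3) bc: ∅
  cell(3,4) cd: {A}
  cell(0,2) aab: ∅
  cell(1,3) abc: ∅
  cell(2,4) bcd: ∅
  cell(0,3) aabc: ∅
  cell(1,4) abcd: ∅
  cell(0,4) aabcd: ∅

S ∉ T[0,4] ⇒ NO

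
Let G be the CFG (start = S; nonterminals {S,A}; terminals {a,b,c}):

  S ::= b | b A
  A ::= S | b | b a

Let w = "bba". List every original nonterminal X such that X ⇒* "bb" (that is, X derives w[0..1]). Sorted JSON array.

Convert to CNF:
  S -> T0 A | b
  A -> T0 A | T0 T1 | b
  T0 -> b
  T1 -> a

Fill CYK table bottom-up — only the sub-triangle for w[0..1]:
  [0..0]={A,S,T0}  "b"  orig:{A,S}
  [1..1]={A,S,T0}  "b"  orig:{A,S}
  [0..1]={A,S}  "bb"

Original NTs in T[0,1] deriving "bb": ["A", "S"]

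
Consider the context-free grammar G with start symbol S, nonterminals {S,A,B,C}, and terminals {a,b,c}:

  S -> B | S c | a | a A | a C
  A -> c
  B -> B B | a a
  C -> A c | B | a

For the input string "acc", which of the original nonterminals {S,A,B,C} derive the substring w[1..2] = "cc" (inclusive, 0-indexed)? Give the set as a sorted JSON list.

CNF form of G:
  S -> B B | S T1 | T0 A | T0 C | T0 T0 | a
  A -> c
  B -> B B | T0 T0
  C -> A T1 | B B | T0 T0 | a
  T0 -> a
  T1 -> c

CYK fill — only the sub-triangle for w[1..2]:
  T[1,1] 'c' = {A,T1}  orig:{A}
  T[2,2] 'c' = {A,T1}  orig:{A}
  T[1,2] 'cc' = {C}

Original NTs in T[1,2] deriving "cc": ["C"]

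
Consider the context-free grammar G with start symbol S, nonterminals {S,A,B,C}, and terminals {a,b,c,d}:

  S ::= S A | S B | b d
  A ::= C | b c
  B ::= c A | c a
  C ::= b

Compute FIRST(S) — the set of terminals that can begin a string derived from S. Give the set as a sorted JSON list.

FIRST sets, iterate to fixpoint:
iter 1:
  A via A→b c: +{b}
  B via B→c A: +{c}
  C via C→b: +{b}
  S via S→b d: +{b}
  FIRST(S)={b}  FIRST(A)={b}  FIRST(B)={c}  FIRST(C)={b}
iter 2: — fixpoint
  FIRST(S)={b}  FIRST(A)={b}  FIRST(B)={c}  FIRST(C)={b}

FIRST(S) = ["b"]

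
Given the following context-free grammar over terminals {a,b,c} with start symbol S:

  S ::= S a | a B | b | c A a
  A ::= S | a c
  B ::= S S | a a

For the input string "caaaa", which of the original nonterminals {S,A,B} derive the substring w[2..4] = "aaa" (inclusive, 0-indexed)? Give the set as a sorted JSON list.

Convert to CNF:
  S -> S T0 | T0 B | T1 X3 | b
  A -> S T0 | T0 B | T0 T1 | T1 X2 | b
  B -> S S | T0 T0
  T0 -> a
  T1 -> c
  X2 -> A T0
  X3 -> A T0

CYK fill — only the sub-triangle for w[2..4]:
  [2..2]={T0}  "a"  orig:{}
  [3..3]={T0}  "a"  orig:{}
  [4..4]={T0}  "a"  orig:{}
  [2..3]={B}  "aa"
  [3..4]={B}  "aa"
  [2..4]={A,S}  "aaa"

Original NTs in T[2,4] deriving "aaa": ["A", "S"]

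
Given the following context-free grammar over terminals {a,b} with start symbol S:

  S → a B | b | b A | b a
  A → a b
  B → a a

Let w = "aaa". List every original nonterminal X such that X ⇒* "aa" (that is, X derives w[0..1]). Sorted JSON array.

CNF form of G:
  S -> T0 B | T1 A | T1 T0 | b
  A -> T0 T1
  B -> T0 T0
  T0 -> a
  T1 -> b

Fill CYK table bottom-up, restricted to cells inside w[0..1]:
  [0..0]={T0}  "a"  orig:{}
  [1..1]={T0}  "a"  orig:{}
  [0..1]={B}  "aa"

Original NTs in T[0,1] deriving "aa": ["B"]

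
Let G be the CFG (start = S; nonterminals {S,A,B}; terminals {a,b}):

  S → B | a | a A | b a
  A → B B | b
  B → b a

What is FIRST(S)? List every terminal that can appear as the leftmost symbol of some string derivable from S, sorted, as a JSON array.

FIRST sets, iterate to fixpoint:
round 1:
  A via A→b: +{b}
  B via B→b a: +{b}
  S via S→B: +{b}
  S via S→a: +{a}
  FIRST[S]={a,b}  FIRST[A]={b}  FIRST[B]={b}
round 2: — fixpoint
  FIRST[S]={a,b}  FIRST[A]={b}  FIRST[B]={b}

FIRST(S) = ["a", "b"]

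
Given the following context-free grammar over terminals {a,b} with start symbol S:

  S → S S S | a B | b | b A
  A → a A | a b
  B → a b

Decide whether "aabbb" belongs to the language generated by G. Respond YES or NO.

Convert to CNF:
  S -> S X2 | T0 B | T1 A | b
  A -> T0 A | T0 T1
  B -> T0 T1
  T0 -> a
  T1 -> b
  X2 -> S S

CYK fill:
  [0..0]={T0}  "a"  orig:{}
  [1..1]={T0}  "a"  orig:{}
  [2..2]={S,T1}  "b"  orig:{S}
  [3..3]={S,T1}  "b"  orig:{S}
  [4..4]={S,T1}  "b"  orig:{S}
  [0..1]=∅  "aa"
  [1..2]={A,B}  "ab"
  [2..3]={X2}  "bb"  orig:{}
  [3..4]={X2}  "bb"  orig:{}
  [0..2]={A,S}  "aab"
  [1..3]=∅  "abb"
  [2..4]={S}  "bbb"
  [0..3]={X2}  "aabb"  orig:{}
  [1..4]=∅  "abbb"
  [0..4]={S}  "aabbb"

S ∈ T[0,4] ⇒ YES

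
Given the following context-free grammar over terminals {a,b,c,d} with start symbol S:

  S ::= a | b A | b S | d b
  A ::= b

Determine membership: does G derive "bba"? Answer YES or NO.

CNF form of G:
  S -> T0 A | T0 S | T1 T0 | a
  A -> b
  T0 -> b
  T1 -> d

Fill CYK table bottom-up:
  T[0,0] 'b' = {A,T0}  orig:{A}
  T[1,1] 'b' = {A,T0}  orig:{A}
  T[2,2] 'a' = {S}
  T[0,1] 'bb' = {S}
  T[1,2] 'ba' = {S}
  T[0,2] 'bba' = {S}

S ∈ T[0,2] ⇒ YES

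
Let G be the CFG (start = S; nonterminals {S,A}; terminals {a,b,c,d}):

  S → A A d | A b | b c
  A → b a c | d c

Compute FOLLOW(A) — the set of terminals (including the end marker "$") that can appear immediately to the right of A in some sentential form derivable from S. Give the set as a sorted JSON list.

FIRST sets, iterate to fixpoint:
iter 1:
  A via A→b a c: +{b}
  A via A→d c: +{d}
  S via S→A A d: +{b,d}
  FIRST(S)={b,d}  FIRST(A)={b,d}
iter 2: — fixpoint
  FIRST(S)={b,d}  FIRST(A)={b,d}

Compute FOLLOW by fixpoint:
seed FOLLOW(S) with $
pass 1:
  S→A A d: FOLLOW(A) ⊇ FIRST(A) = {b,d}; new: +{b,d}
  FOLLOW(S)={$}  FOLLOW(A)={b,d}
pass 2: done
  FOLLOW(S)={$}  FOLLOW(A)={b,d}

FOLLOW(A) = ["b", "d"]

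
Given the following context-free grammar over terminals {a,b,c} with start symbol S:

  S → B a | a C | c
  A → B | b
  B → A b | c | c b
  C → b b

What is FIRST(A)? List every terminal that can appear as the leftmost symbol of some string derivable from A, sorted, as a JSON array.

FIRST sets, iterate to fixpoint:
[1]
  A via A→b: +{b}
  B via B→A b: +{b}
  B via B→c: +{c}
  C via C→b b: +{b}
  S via S→B a: +{b,c}
  S via S→a C: +{a}
  S: {a,b,c}  A: {b}  B: {b,c}  C: {b}
[2]
  A via A→B: +{c}
  S: {a,b,c}  A: {b,c}  B: {b,c}  C: {b}
[3] (stable)
  S: {a,b,c}  A: {b,c}  B: {b,c}  C: {b}

FIRST(A) = ["b", "c"]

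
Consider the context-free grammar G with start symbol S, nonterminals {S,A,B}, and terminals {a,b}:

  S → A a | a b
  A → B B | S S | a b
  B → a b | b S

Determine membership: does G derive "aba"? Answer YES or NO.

Convert to CNF:
  S -> A T0 | T0 T1
  A -> B B | S S | T0 T1
  B -> T0 T1 | T1 S
  T0 -> a
  T1 -> b

Fill CYK table bottom-up:
  cell(0,0) a: {T0}  orig:{}
  cell(1,1) b: {T1}  orig:{}
  cell(2,2) a: {T0}  orig:{}
  cell(0,1) ab: {A,B,S}
  cell(1,2) ba: ∅
  cell(0,2) aba: {S}

S ∈ T[0,2] ⇒ YES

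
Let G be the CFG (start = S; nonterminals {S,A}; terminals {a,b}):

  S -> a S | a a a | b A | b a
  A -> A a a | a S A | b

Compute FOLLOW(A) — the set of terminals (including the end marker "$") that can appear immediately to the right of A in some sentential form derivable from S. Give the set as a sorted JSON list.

FIRST iteration:
[1]
  A via A→a S A: +{a}
  A via A→b: +{b}
  S via S→a S: +{a}
  S via S→b A: +{b}
  S: {a,b}  A: {a,b}
[2] (no change)
  S: {a,b}  A: {a,b}

FOLLOW iteration:
seed FOLLOW(S) with $
round 1:
  A→A a a: FOLLOW(A) ⊇ FIRST(a) = {a}; new: +{a}
  A→a S A: FOLLOW(S) ⊇ FIRST(A) = {a,b}; new: +{a,b}
  S→b A: FOLLOW(A) ⊇ FOLLOW(S) ⊇ {$,a,b}; new: +{$,b}
  FOLLOW[S]={$,a,b}  FOLLOW[A]={$,a,b}
round 2: (no change)
  FOLLOW[S]={$,a,b}  FOLLOW[A]={$,a,b}

FOLLOW(A) = ["$", "a", "b"]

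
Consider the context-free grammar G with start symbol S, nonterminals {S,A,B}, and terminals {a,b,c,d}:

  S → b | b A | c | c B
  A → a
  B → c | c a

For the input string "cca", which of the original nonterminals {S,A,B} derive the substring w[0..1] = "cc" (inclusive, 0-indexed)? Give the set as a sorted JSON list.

Convert to CNF:
  S -> T0 B | T2 A | b | c
  A -> a
  B -> T0 T1 | c
  T0 -> c
  T1 -> a
  T2 -> b

CYK fill — only the sub-triangle for w[0..1]:
  [0..0]={B,S,T0}  "c"  orig:{B,S}
  [1..1]={B,S,T0}  "c"  orig:{B,S}
  [0..1]={S}  "cc"

Original NTs in T[0,1] deriving "cc": ["S"]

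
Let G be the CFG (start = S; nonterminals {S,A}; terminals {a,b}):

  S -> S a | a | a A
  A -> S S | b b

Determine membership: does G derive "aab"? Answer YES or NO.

Convert to CNF:
  S -> S T1 | T1 A | a
  A -> S S | T0 T0
  T0 -> b
  T1 -> a

CYK fill:
  [0..0]={S,T1}  "a"  orig:{S}
  [1..1]={S,T1}  "a"  orig:{S}
  [2..2]={T0}  "b"  orig:{}
  [0..1]={A,S}  "aa"
  [1..2]=∅  "ab"
  [0..2]=∅  "aab"

S ∉ T[0,2] ⇒ NO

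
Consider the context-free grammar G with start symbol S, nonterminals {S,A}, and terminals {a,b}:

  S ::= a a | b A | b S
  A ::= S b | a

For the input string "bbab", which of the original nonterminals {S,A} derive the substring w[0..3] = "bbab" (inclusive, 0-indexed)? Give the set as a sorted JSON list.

CNF form of G:
  S -> T0 A | T0 S | T1 T1
  A -> S T0 | a
  T0 -> b
  T1 -> a

CYK table (by increasing span) (cells [i..j] with 0 ≤ i ≤ j ≤ 3 only):
  [0..0]={T0}  "b"  orig:{}
  [1..1]={T0}  "b"  orig:{}
  [2..2]={A,T1}  "a"  orig:{A}
  [3..3]={T0}  "b"  orig:{}
  [0..1]=∅  "bb"
  [1..2]={S}  "ba"
  [2..3]=∅  "ab"
  [0..2]={S}  "bba"
  [1..3]={A}  "bab"
  [0..3]={A,S}  "bbab"

Original NTs in T[0,3] deriving "bbab": ["A", "S"]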